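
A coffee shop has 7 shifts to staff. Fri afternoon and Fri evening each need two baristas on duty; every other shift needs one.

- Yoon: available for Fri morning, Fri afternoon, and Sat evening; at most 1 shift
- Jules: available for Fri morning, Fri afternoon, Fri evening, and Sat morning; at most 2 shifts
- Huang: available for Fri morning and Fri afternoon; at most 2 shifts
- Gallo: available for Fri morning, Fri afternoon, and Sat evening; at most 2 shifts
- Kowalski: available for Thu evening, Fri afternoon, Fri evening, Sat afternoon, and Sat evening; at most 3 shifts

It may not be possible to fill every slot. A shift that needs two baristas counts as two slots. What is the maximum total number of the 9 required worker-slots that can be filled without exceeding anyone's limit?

9

Total capacity across all baristas is 1+2+2+2+3 = 10, and 9 slots are needed, so at most 9 can be filled.
An assignment achieving 9: Thu evening→Kowalski, Fri morning→Huang, Fri afternoon→Huang+Gallo, Fri evening→Jules+Kowalski, Sat morning→Jules, Sat afternoon→Kowalski, Sat evening→Yoon.
Loads: Yoon 1/1, Jules 2/2, Huang 2/2, Gallo 1/2, Kowalski 3/3.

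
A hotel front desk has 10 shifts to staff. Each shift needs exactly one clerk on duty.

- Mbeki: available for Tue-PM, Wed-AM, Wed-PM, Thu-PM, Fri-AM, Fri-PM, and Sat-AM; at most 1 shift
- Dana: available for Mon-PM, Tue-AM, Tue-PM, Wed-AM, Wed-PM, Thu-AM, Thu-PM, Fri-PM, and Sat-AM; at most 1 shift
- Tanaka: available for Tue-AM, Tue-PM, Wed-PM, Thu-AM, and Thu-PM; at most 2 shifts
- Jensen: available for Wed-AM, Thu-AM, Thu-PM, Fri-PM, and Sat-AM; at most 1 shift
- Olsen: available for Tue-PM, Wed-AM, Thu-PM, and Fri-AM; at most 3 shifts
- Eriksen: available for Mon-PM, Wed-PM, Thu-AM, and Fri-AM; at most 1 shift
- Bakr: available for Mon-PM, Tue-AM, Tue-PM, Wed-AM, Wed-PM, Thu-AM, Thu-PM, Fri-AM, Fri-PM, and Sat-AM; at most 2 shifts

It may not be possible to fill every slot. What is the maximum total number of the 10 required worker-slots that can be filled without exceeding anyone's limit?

10

Total capacity across all clerks is 1+1+2+1+3+1+2 = 11, and 10 slots are needed, so at most 10 can be filled.
An assignment achieving 10: Mon-PM→Dana, Tue-AM→Tanaka, Tue-PM→Tanaka, Wed-AM→Olsen, Wed-PM→Eriksen, Thu-AM→Bakr, Thu-PM→Olsen, Fri-AM→Mbeki, Fri-PM→Jensen, Sat-AM→Bakr.
Loads: Mbeki 1/1, Dana 1/1, Tanaka 2/2, Jensen 1/1, Olsen 2/3, Eriksen 1/1, Bakr 2/2.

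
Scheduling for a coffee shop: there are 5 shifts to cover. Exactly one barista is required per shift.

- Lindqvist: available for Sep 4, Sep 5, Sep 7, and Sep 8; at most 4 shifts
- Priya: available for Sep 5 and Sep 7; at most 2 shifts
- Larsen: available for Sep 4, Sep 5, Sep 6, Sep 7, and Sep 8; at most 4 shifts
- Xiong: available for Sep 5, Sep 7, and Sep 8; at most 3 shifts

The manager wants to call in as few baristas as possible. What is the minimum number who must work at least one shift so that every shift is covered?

2

5 slots to fill and no one can take more than 4, so at least ⌈5/4⌉ = 2 baristas are needed.
Lindqvist and Larsen alone can cover everything: Sep 4→Lindqvist, Sep 5→Lindqvist, Sep 6→Larsen, Sep 7→Lindqvist, Sep 8→Lindqvist.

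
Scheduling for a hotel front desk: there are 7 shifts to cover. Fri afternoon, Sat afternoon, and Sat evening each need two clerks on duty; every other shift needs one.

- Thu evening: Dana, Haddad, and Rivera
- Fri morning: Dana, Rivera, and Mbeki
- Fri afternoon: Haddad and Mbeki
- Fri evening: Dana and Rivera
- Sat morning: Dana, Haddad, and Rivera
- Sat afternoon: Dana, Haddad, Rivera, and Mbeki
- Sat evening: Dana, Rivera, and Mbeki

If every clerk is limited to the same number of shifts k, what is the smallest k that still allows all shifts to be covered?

3

With 4 clerks and 10 worker-slots to fill, someone must work at least ⌈10/4⌉ = 3 shifts, so k ≥ 3.
k = 3 works: Thu evening→Dana, Fri morning→Dana, Fri afternoon→Haddad+Mbeki, Fri evening→Dana, Sat morning→Haddad, Sat afternoon→Haddad+Rivera, Sat evening→Rivera+Mbeki.
Loads: Dana 3, Haddad 3, Rivera 2, Mbeki 2 — all ≤ 3.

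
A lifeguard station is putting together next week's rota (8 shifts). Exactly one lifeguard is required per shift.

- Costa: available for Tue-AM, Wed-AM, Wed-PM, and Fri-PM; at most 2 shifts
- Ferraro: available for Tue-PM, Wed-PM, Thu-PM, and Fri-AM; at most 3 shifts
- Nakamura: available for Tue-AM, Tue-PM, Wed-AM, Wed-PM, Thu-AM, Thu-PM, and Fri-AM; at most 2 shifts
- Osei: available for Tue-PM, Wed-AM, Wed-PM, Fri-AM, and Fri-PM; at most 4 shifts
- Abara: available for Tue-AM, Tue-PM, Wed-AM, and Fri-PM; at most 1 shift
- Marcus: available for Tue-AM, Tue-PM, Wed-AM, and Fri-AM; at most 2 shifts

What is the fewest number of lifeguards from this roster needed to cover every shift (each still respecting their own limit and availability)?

8 slots to fill and no one can take more than 4, so at least ⌈8/4⌉ = 2 lifeguards are needed.
Any 2 lifeguards together have capacity at most 4+3 = 7 < 8 slots, so 2 can never suffice.
Costa, Nakamura, and Osei alone can cover everything: Tue-AM→Costa, Tue-PM→Osei, Wed-AM→Osei, Wed-PM→Osei, Thu-AM→Nakamura, Thu-PM→Nakamura, Fri-AM→Osei, Fri-PM→Costa.

3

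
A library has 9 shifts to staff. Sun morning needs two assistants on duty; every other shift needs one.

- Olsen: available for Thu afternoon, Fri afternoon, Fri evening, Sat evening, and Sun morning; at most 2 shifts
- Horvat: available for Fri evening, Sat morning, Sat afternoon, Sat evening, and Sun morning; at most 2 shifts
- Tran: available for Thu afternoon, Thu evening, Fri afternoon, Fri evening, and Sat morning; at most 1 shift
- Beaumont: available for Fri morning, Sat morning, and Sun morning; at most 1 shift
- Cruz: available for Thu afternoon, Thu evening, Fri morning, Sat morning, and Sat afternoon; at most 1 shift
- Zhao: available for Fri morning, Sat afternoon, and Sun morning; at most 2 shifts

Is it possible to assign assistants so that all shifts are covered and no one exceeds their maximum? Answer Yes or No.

Total capacity is 2+2+1+1+1+2 = 9 but 10 worker-slots are needed — infeasible.

No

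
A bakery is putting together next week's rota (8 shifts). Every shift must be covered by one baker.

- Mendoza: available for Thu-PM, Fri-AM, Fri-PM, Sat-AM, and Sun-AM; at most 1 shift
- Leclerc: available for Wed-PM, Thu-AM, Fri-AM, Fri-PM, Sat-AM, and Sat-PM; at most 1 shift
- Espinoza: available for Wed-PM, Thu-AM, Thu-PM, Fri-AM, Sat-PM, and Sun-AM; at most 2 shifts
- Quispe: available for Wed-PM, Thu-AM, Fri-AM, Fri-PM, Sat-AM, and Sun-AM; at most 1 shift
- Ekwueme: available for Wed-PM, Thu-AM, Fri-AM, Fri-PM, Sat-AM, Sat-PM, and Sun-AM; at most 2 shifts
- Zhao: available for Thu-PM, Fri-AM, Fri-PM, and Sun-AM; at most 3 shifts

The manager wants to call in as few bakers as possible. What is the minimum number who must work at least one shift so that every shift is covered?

8 slots to fill and no one can take more than 3, so at least ⌈8/3⌉ = 3 bakers are needed.
Any 3 bakers together have capacity at most 3+2+2 = 7 < 8 slots, so 3 can never suffice.
Mendoza, Espinoza, Ekwueme, and Zhao alone can cover everything: Wed-PM→Espinoza, Thu-AM→Espinoza, Thu-PM→Zhao, Fri-AM→Zhao, Fri-PM→Ekwueme, Sat-AM→Mendoza, Sat-PM→Ekwueme, Sun-AM→Zhao.

4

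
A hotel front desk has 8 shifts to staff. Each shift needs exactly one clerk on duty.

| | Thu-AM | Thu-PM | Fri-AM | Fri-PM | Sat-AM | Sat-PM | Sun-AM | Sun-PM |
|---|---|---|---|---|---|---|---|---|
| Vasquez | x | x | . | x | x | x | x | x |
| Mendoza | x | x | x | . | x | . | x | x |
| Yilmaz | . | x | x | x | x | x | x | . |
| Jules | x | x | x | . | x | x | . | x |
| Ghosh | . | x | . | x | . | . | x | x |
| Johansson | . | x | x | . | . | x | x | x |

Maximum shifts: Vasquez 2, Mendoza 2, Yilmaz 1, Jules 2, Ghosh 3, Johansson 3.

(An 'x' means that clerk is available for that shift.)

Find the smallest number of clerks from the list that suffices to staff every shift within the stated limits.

8 slots to fill and no one can take more than 3, so at least ⌈8/3⌉ = 3 clerks are needed.
Vasquez, Ghosh, and Johansson alone can cover everything: Thu-AM→Vasquez, Thu-PM→Ghosh, Fri-AM→Johansson, Fri-PM→Ghosh, Sat-AM→Vasquez, Sat-PM→Johansson, Sun-AM→Ghosh, Sun-PM→Johansson.

3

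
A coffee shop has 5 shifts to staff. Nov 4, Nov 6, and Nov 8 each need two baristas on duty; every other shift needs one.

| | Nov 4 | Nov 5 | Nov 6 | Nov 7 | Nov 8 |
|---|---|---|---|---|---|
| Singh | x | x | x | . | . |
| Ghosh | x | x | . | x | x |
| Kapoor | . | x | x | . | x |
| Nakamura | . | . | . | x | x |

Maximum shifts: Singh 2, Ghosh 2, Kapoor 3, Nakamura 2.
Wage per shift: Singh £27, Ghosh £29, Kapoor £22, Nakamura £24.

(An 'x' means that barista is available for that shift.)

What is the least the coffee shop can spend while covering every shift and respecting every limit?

Nov 4 can only be covered by Singh and Ghosh, so that assignment is forced.
Nov 6 can only be covered by Singh and Kapoor, so that assignment is forced.
Picking the cheapest available barista for each shift independently would cost £197, and that bound is achievable.
An optimal schedule: Nov 4→Singh+Ghosh, Nov 5→Kapoor, Nov 6→Kapoor+Singh, Nov 7→Nakamura, Nov 8→Kapoor+Nakamura.
Total: 27 + 29 + 22 + 22 + 27 + 24 + 22 + 24 = £197.

£197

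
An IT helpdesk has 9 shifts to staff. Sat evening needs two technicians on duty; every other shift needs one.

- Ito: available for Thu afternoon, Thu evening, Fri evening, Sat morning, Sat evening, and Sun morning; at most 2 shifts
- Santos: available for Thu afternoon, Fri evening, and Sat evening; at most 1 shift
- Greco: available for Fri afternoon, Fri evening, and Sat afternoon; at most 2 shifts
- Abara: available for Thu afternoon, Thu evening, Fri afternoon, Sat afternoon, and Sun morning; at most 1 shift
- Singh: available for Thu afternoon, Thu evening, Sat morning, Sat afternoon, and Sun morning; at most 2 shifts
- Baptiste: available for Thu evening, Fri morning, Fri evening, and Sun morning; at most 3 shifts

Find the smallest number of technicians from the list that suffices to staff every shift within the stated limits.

10 slots to fill and no one can take more than 3, so at least ⌈10/3⌉ = 4 technicians are needed.
Any 4 technicians together have capacity at most 3+2+2+2 = 9 < 10 slots, so 4 can never suffice.
Ito, Santos, Greco, Singh, and Baptiste alone can cover everything: Thu afternoon→Singh, Thu evening→Singh, Fri morning→Baptiste, Fri afternoon→Greco, Fri evening→Baptiste, Sat morning→Ito, Sat afternoon→Greco, Sat evening→Ito+Santos, Sun morning→Baptiste.

5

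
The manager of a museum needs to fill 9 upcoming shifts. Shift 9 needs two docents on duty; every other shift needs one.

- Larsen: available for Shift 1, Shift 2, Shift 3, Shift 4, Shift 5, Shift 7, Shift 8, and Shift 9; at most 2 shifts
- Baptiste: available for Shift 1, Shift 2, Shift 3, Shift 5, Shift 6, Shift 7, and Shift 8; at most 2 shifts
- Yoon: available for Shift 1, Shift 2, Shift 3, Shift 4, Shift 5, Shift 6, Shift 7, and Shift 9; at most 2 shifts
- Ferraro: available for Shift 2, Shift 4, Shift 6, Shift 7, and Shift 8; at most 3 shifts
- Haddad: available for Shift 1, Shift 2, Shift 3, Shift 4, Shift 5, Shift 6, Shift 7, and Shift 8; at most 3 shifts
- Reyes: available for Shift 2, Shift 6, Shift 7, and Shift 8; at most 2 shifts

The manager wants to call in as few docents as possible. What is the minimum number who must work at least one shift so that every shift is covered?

10 slots to fill and no one can take more than 3, so at least ⌈10/3⌉ = 4 docents are needed.
Larsen, Yoon, Ferraro, and Haddad alone can cover everything: Shift 1→Larsen, Shift 2→Ferraro, Shift 3→Yoon, Shift 4→Haddad, Shift 5→Haddad, Shift 6→Ferraro, Shift 7→Haddad, Shift 8→Ferraro, Shift 9→Larsen+Yoon.

4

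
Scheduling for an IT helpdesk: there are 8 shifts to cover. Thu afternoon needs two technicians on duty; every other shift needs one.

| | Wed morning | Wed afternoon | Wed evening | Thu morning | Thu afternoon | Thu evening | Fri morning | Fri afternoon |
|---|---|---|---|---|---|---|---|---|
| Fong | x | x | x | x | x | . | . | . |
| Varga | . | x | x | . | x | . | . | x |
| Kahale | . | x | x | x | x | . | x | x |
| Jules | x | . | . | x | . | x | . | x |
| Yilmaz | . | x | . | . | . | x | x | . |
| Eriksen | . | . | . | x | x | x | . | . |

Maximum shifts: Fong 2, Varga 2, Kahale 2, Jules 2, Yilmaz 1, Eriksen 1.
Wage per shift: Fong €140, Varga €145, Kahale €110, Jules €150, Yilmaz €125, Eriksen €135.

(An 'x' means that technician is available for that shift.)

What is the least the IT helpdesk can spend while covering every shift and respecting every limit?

€1200

Picking the cheapest available technician for each shift independently would cost €1060, but that ignores the shift limits.
An optimal schedule: Wed morning→Fong, Wed afternoon→Fong, Wed evening→Kahale, Thu morning→Jules, Thu afternoon→Eriksen+Varga, Thu evening→Yilmaz, Fri morning→Kahale, Fri afternoon→Varga.
Total: 140 + 140 + 110 + 150 + 135 + 145 + 125 + 110 + 145 = €1200.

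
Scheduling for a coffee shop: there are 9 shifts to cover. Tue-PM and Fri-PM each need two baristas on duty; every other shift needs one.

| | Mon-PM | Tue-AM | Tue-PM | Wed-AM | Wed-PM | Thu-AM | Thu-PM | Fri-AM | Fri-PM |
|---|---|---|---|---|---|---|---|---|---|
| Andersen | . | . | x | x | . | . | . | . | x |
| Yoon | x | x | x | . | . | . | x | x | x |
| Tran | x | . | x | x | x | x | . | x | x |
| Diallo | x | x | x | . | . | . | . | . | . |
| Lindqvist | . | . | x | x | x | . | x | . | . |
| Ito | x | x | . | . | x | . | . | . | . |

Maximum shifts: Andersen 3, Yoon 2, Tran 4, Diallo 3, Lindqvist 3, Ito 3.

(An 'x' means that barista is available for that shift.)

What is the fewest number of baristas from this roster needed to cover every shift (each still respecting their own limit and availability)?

11 slots to fill and no one can take more than 4, so at least ⌈11/4⌉ = 3 baristas are needed.
Any 3 baristas together have capacity at most 4+3+3 = 10 < 11 slots, so 3 can never suffice.
Andersen, Yoon, Tran, and Diallo alone can cover everything: Mon-PM→Diallo, Tue-AM→Yoon, Tue-PM→Andersen+Diallo, Wed-AM→Andersen, Wed-PM→Tran, Thu-AM→Tran, Thu-PM→Yoon, Fri-AM→Tran, Fri-PM→Andersen+Tran.

4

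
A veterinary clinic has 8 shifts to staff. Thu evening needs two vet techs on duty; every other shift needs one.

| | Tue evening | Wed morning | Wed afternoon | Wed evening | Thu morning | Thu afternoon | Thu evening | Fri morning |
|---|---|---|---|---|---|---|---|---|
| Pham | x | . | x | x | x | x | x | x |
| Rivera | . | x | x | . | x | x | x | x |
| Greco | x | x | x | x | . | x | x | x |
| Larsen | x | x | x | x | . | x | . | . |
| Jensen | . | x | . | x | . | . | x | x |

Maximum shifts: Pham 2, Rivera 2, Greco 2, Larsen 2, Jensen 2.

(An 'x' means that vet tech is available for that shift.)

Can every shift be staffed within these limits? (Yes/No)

Yes

One valid schedule: Tue evening→Pham, Wed morning→Rivera, Wed afternoon→Rivera, Wed evening→Greco, Thu morning→Pham, Thu afternoon→Larsen, Thu evening→Greco+Jensen, Fri morning→Jensen.
Loads: Pham 2/2, Rivera 2/2, Greco 2/2, Larsen 1/2, Jensen 2/2 — all within limits.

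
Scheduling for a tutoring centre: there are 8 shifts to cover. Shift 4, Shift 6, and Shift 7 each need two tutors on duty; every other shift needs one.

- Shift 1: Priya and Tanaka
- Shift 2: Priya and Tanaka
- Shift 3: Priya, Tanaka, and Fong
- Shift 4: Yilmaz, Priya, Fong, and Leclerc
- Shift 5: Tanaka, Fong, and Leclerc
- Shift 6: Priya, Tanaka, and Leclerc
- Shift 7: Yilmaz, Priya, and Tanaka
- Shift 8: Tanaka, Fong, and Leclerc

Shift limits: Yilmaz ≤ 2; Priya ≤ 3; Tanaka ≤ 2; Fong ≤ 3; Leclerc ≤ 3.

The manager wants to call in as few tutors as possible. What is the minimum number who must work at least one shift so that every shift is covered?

4

11 slots to fill and no one can take more than 3, so at least ⌈11/3⌉ = 4 tutors are needed.
Priya, Tanaka, Fong, and Leclerc alone can cover everything: Shift 1→Priya, Shift 2→Priya, Shift 3→Fong, Shift 4→Fong+Leclerc, Shift 5→Fong, Shift 6→Tanaka+Leclerc, Shift 7→Priya+Tanaka, Shift 8→Leclerc.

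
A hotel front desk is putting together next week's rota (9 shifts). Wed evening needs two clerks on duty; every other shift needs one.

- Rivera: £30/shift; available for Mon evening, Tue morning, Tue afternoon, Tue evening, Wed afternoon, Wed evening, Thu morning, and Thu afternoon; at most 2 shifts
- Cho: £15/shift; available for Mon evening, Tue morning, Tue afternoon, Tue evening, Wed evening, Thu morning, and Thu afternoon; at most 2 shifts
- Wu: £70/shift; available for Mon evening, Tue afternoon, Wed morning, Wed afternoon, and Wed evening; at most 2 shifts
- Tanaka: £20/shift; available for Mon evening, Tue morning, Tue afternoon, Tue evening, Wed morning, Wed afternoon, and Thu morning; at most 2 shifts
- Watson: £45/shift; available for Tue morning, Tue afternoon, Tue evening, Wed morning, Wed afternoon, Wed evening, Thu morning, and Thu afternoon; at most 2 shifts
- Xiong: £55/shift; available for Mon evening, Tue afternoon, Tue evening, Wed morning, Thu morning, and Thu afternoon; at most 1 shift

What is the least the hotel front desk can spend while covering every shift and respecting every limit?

£345

Picking the cheapest available clerk for each shift independently would cost £175, but that ignores the shift limits.
An optimal schedule: Mon evening→Rivera, Tue morning→Cho, Tue afternoon→Xiong, Tue evening→Rivera, Wed morning→Tanaka, Wed afternoon→Tanaka, Wed evening→Watson+Wu, Thu morning→Watson, Thu afternoon→Cho.
Total: 30 + 15 + 55 + 30 + 20 + 20 + 45 + 70 + 45 + 15 = £345.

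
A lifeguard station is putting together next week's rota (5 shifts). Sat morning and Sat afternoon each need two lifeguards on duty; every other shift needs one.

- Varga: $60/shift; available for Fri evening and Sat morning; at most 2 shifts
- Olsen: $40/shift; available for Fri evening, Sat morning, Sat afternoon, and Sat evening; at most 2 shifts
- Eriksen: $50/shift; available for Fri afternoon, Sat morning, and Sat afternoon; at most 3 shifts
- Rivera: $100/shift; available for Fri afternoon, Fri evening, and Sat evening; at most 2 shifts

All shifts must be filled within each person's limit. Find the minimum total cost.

Sat afternoon can only be covered by Olsen and Eriksen, so that assignment is forced.
Picking the cheapest available lifeguard for each shift independently would cost $310, but that ignores the shift limits.
An optimal schedule: Fri afternoon→Eriksen, Fri evening→Varga, Sat morning→Varga+Eriksen, Sat afternoon→Olsen+Eriksen, Sat evening→Olsen.
Total: 50 + 60 + 60 + 50 + 40 + 50 + 40 = $350.

$350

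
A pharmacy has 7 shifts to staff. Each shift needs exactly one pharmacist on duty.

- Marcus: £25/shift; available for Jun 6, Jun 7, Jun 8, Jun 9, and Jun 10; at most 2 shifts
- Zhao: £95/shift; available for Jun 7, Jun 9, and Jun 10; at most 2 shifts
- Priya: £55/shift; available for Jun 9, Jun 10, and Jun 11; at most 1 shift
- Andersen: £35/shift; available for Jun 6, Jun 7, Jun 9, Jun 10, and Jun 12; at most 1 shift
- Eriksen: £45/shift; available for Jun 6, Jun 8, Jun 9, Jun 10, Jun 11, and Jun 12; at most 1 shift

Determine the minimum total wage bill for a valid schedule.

£375

Picking the cheapest available pharmacist for each shift independently would cost £205, but that ignores the shift limits.
An optimal schedule: Jun 6→Marcus, Jun 7→Zhao, Jun 8→Marcus, Jun 9→Zhao, Jun 10→Eriksen, Jun 11→Priya, Jun 12→Andersen.
Total: 25 + 95 + 25 + 95 + 45 + 55 + 35 = £375.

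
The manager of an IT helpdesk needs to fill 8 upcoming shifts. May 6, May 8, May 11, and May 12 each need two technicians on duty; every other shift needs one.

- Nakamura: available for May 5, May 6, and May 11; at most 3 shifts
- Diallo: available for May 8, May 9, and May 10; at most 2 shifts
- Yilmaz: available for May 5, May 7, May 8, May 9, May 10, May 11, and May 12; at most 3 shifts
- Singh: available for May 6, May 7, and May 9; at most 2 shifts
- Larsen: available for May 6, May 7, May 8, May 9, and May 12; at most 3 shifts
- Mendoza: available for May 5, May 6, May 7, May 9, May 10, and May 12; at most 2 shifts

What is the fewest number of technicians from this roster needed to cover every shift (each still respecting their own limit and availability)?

12 slots to fill and no one can take more than 3, so at least ⌈12/3⌉ = 4 technicians are needed.
Any 4 technicians together have capacity at most 3+3+3+2 = 11 < 12 slots, so 4 can never suffice.
Nakamura, Diallo, Yilmaz, Singh, and Larsen alone can cover everything: May 5→Nakamura, May 6→Nakamura+Singh, May 7→Yilmaz, May 8→Diallo+Larsen, May 9→Singh, May 10→Diallo, May 11→Nakamura+Yilmaz, May 12→Yilmaz+Larsen.

5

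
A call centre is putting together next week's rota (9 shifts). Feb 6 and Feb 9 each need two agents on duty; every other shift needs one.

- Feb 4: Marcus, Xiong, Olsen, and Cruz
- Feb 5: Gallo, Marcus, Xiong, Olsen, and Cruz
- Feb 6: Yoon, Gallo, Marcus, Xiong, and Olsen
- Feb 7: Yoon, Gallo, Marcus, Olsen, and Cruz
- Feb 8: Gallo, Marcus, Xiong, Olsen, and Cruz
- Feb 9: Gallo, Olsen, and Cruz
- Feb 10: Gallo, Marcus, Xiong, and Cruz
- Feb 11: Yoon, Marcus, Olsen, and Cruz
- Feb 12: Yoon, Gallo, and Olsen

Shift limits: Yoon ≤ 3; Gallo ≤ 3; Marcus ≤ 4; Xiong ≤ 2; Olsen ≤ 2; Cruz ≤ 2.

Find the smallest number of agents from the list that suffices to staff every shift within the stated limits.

11 slots to fill and no one can take more than 4, so at least ⌈11/4⌉ = 3 agents are needed.
Any 3 agents together have capacity at most 4+3+3 = 10 < 11 slots, so 3 can never suffice.
Yoon, Gallo, Marcus, and Olsen alone can cover everything: Feb 4→Marcus, Feb 5→Gallo, Feb 6→Marcus+Olsen, Feb 7→Yoon, Feb 8→Marcus, Feb 9→Gallo+Olsen, Feb 10→Gallo, Feb 11→Yoon, Feb 12→Yoon.

4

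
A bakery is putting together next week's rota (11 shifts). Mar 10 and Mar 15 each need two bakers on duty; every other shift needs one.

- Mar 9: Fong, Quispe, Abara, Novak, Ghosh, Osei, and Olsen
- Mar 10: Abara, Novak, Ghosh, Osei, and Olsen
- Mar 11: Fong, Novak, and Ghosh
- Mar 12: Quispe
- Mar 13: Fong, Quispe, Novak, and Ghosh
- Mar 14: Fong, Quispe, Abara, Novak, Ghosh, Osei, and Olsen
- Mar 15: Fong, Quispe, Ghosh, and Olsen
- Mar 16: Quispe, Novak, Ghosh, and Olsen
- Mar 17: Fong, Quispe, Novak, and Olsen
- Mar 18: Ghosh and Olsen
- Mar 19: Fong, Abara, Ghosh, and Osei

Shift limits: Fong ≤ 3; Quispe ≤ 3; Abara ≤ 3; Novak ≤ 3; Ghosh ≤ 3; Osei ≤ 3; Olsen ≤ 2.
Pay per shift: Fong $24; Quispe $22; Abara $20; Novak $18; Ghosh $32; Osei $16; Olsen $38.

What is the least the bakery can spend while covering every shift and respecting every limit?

Mar 12 can only be covered by Quispe, so that assignment is forced.
Picking the cheapest available baker for each shift independently would cost $254, but that ignores the shift limits.
An optimal schedule: Mar 9→Osei, Mar 10→Osei+Abara, Mar 11→Novak, Mar 12→Quispe, Mar 13→Novak, Mar 14→Abara, Mar 15→Quispe+Fong, Mar 16→Novak, Mar 17→Quispe, Mar 18→Ghosh, Mar 19→Osei.
Total: 16 + 16 + 20 + 18 + 22 + 18 + 20 + 22 + 24 + 18 + 22 + 32 + 16 = $264.

$264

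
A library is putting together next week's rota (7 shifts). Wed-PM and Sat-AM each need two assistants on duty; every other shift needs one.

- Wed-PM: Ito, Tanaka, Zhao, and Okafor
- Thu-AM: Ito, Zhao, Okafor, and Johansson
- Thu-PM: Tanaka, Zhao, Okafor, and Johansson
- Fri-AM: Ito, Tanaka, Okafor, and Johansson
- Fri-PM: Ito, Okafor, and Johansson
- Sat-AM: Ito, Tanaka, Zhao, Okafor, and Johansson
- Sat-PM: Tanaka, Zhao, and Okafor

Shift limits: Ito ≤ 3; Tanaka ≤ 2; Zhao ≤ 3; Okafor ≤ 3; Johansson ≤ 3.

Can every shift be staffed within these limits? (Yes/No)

Yes

One valid schedule: Wed-PM→Zhao+Okafor, Thu-AM→Ito, Thu-PM→Tanaka, Fri-AM→Ito, Fri-PM→Ito, Sat-AM→Zhao+Okafor, Sat-PM→Tanaka.
Loads: Ito 3/3, Tanaka 2/2, Zhao 2/3, Okafor 2/3, Johansson 0/3 — all within limits.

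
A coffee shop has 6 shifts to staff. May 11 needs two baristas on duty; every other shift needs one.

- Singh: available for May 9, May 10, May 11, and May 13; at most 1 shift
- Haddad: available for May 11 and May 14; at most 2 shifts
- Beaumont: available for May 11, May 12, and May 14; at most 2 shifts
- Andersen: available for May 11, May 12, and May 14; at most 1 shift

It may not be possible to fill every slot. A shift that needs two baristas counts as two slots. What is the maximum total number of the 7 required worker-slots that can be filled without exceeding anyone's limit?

5

Total capacity across all baristas is 1+2+2+1 = 6, and 7 slots are needed, so at most 6 can be filled.
Shifts {May 9, May 10} need 2 slots but only Singh are available for them, supplying at most 1 — so at least 1 slot must go unfilled.
An assignment achieving 5: May 9→Singh, May 11→Haddad+Beaumont, May 12→Beaumont, May 14→Haddad.
Loads: Singh 1/1, Haddad 2/2, Beaumont 2/2, Andersen 0/1.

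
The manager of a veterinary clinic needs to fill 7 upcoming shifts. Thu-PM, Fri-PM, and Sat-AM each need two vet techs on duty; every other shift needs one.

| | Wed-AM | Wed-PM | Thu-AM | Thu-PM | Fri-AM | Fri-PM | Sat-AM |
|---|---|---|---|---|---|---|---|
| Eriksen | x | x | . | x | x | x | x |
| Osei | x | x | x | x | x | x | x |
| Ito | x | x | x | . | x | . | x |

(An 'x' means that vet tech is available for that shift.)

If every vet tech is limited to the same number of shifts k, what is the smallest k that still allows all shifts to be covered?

4

With 3 vet techs and 10 worker-slots to fill, someone must work at least ⌈10/3⌉ = 4 shifts, so k ≥ 4.
k = 4 works: Wed-AM→Eriksen, Wed-PM→Eriksen, Thu-AM→Osei, Thu-PM→Eriksen+Osei, Fri-AM→Ito, Fri-PM→Eriksen+Osei, Sat-AM→Osei+Ito.
Loads: Eriksen 4, Osei 4, Ito 2 — all ≤ 4.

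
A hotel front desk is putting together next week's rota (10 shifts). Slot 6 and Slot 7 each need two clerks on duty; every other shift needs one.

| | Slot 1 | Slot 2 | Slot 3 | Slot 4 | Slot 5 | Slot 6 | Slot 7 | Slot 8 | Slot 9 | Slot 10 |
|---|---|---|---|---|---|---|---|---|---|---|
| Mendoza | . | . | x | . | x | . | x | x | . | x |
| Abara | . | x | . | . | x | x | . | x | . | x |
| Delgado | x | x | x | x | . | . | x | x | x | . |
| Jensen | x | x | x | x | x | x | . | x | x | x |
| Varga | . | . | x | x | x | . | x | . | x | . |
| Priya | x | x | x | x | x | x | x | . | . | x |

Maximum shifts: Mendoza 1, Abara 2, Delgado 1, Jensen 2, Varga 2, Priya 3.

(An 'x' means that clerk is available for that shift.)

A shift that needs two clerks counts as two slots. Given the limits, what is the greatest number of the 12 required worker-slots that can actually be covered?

11

Total capacity across all clerks is 1+2+1+2+2+3 = 11, and 12 slots are needed, so at most 11 can be filled.
An assignment achieving 11: Slot 1→Delgado, Slot 2→Abara, Slot 3→Priya, Slot 4→Varga, Slot 5→Priya, Slot 6→Abara+Jensen, Slot 7→Mendoza+Varga, Slot 9→Jensen, Slot 10→Priya.
Loads: Mendoza 1/1, Abara 2/2, Delgado 1/1, Jensen 2/2, Varga 2/2, Priya 3/3.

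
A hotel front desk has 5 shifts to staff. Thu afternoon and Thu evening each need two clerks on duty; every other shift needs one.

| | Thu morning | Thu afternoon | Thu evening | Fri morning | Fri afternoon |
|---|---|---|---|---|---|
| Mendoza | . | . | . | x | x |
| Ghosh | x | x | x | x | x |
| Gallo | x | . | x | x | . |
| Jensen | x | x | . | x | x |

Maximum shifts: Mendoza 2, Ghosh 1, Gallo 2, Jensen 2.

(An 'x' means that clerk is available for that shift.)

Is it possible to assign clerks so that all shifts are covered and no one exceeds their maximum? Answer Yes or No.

Total capacity is 7 and 7 slots are needed, so capacity alone doesn't rule it out.
Shifts {Thu afternoon, Thu evening} need 4 worker-slots in total, but the clerks available for any of those shifts (Ghosh, Gallo, and Jensen) can supply at most 3 among them. So no valid schedule exists.

No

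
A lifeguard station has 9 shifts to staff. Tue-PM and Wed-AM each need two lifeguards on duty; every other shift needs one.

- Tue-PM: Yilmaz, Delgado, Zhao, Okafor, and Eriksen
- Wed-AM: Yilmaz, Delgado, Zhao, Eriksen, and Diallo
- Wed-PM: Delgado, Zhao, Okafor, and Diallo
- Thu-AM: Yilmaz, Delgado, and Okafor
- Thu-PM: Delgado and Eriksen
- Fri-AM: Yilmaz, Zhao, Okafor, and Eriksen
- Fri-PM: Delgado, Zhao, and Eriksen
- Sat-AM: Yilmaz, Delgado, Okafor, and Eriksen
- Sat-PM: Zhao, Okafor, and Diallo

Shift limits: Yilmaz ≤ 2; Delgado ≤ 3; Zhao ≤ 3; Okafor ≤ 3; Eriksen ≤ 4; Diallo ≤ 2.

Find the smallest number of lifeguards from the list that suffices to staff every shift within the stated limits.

4

11 slots to fill and no one can take more than 4, so at least ⌈11/4⌉ = 3 lifeguards are needed.
Any 3 lifeguards together have capacity at most 4+3+3 = 10 < 11 slots, so 3 can never suffice.
Yilmaz, Delgado, Zhao, and Okafor alone can cover everything: Tue-PM→Zhao+Okafor, Wed-AM→Yilmaz+Delgado, Wed-PM→Zhao, Thu-AM→Yilmaz, Thu-PM→Delgado, Fri-AM→Okafor, Fri-PM→Delgado, Sat-AM→Okafor, Sat-PM→Zhao.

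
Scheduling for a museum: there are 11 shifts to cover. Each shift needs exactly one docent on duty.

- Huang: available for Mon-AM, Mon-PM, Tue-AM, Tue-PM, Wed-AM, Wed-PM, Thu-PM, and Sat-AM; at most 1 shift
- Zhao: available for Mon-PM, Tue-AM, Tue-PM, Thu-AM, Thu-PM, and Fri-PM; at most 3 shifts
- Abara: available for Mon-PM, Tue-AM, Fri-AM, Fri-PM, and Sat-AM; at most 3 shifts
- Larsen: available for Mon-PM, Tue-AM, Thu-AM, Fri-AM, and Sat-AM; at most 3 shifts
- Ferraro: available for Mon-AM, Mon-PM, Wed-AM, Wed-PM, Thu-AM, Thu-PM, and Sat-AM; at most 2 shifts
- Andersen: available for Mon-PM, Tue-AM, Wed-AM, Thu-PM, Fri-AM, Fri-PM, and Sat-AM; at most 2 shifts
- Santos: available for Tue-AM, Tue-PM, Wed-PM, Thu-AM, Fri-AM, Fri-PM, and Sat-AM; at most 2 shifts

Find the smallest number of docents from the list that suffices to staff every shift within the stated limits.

11 slots to fill and no one can take more than 3, so at least ⌈11/3⌉ = 4 docents are needed.
No set of 4 docents can cover every shift (each such set leaves at least one shift with no one available or exceeds a cap).
Huang, Zhao, Abara, Larsen, and Ferraro alone can cover everything: Mon-AM→Huang, Mon-PM→Larsen, Tue-AM→Abara, Tue-PM→Zhao, Wed-AM→Ferraro, Wed-PM→Ferraro, Thu-AM→Larsen, Thu-PM→Zhao, Fri-AM→Abara, Fri-PM→Zhao, Sat-AM→Abara.

5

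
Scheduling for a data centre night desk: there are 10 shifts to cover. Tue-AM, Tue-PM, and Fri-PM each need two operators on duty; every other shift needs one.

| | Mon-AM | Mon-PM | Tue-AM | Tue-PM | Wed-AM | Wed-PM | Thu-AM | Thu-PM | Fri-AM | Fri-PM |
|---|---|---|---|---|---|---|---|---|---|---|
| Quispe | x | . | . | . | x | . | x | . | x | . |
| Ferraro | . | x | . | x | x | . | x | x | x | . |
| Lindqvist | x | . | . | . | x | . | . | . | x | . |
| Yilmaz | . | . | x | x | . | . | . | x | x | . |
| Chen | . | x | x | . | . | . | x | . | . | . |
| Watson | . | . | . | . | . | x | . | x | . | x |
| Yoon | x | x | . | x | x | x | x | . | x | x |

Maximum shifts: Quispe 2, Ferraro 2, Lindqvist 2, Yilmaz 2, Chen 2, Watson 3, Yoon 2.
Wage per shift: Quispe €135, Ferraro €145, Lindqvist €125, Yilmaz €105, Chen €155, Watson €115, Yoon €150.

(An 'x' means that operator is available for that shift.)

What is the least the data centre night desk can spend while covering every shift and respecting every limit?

€1670

Tue-AM can only be covered by Yilmaz and Chen, so that assignment is forced.
Fri-PM can only be covered by Watson and Yoon, so that assignment is forced.
Picking the cheapest available operator for each shift independently would cost €1630, but that ignores the shift limits.
An optimal schedule: Mon-AM→Lindqvist, Mon-PM→Ferraro, Tue-AM→Yilmaz+Chen, Tue-PM→Yilmaz+Ferraro, Wed-AM→Lindqvist, Wed-PM→Watson, Thu-AM→Quispe, Thu-PM→Watson, Fri-AM→Quispe, Fri-PM→Watson+Yoon.
Total: 125 + 145 + 105 + 155 + 105 + 145 + 125 + 115 + 135 + 115 + 135 + 115 + 150 = €1670.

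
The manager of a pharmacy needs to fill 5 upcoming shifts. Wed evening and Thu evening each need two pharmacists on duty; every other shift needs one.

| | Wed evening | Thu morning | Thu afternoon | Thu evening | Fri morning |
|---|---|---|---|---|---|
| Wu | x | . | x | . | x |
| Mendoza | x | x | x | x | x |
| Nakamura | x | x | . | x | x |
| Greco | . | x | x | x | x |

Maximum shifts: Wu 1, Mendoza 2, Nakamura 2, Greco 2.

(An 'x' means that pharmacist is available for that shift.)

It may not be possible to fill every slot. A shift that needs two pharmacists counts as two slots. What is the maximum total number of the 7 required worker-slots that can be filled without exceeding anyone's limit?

7

Total capacity across all pharmacists is 1+2+2+2 = 7, and 7 slots are needed, so at most 7 can be filled.
An assignment achieving 7: Wed evening→Wu+Mendoza, Thu morning→Mendoza, Thu afternoon→Greco, Thu evening→Nakamura+Greco, Fri morning→Nakamura.
Loads: Wu 1/1, Mendoza 2/2, Nakamura 2/2, Greco 2/2.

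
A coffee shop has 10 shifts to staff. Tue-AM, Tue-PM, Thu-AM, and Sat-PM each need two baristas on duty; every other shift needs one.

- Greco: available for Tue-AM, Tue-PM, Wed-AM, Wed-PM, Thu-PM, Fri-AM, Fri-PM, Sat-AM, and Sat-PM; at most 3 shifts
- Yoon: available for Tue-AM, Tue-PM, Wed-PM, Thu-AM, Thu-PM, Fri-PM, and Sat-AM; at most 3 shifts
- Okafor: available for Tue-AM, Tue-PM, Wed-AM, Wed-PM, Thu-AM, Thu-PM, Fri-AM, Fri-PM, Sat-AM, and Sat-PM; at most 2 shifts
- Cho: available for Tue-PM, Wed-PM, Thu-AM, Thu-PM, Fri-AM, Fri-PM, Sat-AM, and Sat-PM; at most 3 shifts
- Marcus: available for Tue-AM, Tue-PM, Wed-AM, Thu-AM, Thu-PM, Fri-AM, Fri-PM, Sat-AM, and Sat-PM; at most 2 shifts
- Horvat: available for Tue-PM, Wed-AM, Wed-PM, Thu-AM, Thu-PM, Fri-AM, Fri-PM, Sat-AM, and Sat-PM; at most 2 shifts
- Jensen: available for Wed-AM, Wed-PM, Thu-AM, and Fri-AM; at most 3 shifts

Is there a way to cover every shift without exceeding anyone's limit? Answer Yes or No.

One valid schedule: Tue-AM→Greco+Yoon, Tue-PM→Cho+Marcus, Wed-AM→Greco, Wed-PM→Greco, Thu-AM→Cho+Horvat, Thu-PM→Yoon, Fri-AM→Okafor, Fri-PM→Yoon, Sat-AM→Okafor, Sat-PM→Cho+Marcus.
Loads: Greco 3/3, Yoon 3/3, Okafor 2/2, Cho 3/3, Marcus 2/2, Horvat 1/2, Jensen 0/3 — all within limits.

Yes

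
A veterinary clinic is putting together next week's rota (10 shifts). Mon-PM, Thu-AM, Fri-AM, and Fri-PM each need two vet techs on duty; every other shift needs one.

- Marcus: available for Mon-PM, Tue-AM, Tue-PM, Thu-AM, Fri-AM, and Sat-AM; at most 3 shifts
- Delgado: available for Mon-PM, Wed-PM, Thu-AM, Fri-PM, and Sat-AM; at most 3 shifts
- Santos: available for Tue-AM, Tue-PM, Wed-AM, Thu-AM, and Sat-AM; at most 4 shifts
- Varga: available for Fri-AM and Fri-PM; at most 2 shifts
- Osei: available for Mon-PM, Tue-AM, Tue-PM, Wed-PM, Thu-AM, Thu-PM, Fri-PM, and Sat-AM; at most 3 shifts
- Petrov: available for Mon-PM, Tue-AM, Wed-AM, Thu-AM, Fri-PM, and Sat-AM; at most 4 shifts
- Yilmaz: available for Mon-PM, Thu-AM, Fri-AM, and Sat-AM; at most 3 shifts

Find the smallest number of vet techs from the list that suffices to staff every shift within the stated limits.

14 slots to fill and no one can take more than 4, so at least ⌈14/4⌉ = 4 vet techs are needed.
No set of 4 vet techs can cover every shift (each such set leaves at least one shift with no one available or exceeds a cap).
Marcus, Delgado, Santos, Varga, and Osei alone can cover everything: Mon-PM→Marcus+Delgado, Tue-AM→Marcus, Tue-PM→Santos, Wed-AM→Santos, Wed-PM→Delgado, Thu-AM→Santos+Osei, Thu-PM→Osei, Fri-AM→Marcus+Varga, Fri-PM→Delgado+Varga, Sat-AM→Santos.

5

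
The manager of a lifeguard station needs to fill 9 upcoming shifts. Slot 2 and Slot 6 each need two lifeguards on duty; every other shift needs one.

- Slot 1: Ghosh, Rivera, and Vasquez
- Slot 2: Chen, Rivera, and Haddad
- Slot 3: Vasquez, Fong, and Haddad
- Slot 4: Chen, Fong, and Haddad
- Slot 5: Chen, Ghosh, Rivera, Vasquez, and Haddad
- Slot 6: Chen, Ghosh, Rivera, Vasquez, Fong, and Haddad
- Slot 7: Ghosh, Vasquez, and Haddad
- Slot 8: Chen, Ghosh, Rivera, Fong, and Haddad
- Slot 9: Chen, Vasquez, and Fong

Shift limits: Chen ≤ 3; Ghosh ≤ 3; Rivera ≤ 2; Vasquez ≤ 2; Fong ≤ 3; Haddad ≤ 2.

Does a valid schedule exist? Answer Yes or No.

One valid schedule: Slot 1→Ghosh, Slot 2→Chen+Rivera, Slot 3→Vasquez, Slot 4→Chen, Slot 5→Ghosh, Slot 6→Vasquez+Fong, Slot 7→Ghosh, Slot 8→Rivera, Slot 9→Chen.
Loads: Chen 3/3, Ghosh 3/3, Rivera 2/2, Vasquez 2/2, Fong 1/3, Haddad 0/2 — all within limits.

Yes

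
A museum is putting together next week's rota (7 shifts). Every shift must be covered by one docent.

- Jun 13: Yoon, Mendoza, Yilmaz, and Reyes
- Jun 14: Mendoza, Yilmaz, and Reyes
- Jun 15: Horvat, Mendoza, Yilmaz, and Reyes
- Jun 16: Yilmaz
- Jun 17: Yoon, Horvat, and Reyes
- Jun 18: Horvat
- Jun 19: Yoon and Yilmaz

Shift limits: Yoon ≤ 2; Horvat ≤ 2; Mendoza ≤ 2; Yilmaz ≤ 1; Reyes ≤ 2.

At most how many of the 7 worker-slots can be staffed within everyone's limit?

7

Total capacity across all docents is 2+2+2+1+2 = 9, and 7 slots are needed, so at most 7 can be filled.
An assignment achieving 7: Jun 13→Mendoza, Jun 14→Mendoza, Jun 15→Horvat, Jun 16→Yilmaz, Jun 17→Yoon, Jun 18→Horvat, Jun 19→Yoon.
Loads: Yoon 2/2, Horvat 2/2, Mendoza 2/2, Yilmaz 1/1, Reyes 0/2.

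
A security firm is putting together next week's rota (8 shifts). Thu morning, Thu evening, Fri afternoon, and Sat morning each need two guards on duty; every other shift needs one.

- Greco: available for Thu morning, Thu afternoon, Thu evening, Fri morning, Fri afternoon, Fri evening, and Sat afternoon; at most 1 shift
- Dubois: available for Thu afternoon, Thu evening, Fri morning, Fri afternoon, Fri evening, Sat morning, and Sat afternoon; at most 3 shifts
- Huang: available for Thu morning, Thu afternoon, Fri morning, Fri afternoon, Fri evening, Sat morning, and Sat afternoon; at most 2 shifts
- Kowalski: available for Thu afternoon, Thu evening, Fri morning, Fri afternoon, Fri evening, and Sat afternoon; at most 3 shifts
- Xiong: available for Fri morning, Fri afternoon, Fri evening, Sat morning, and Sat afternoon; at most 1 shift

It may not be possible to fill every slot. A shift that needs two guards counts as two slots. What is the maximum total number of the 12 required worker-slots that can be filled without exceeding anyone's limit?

10

Total capacity across all guards is 1+3+2+3+1 = 10, and 12 slots are needed, so at most 10 can be filled.
An assignment achieving 10: Thu morning→Greco+Huang, Thu afternoon→Dubois, Thu evening→Dubois+Kowalski, Fri morning→Kowalski, Fri afternoon→Kowalski+Xiong, Sat morning→Dubois+Huang.
Loads: Greco 1/1, Dubois 3/3, Huang 2/2, Kowalski 3/3, Xiong 1/1.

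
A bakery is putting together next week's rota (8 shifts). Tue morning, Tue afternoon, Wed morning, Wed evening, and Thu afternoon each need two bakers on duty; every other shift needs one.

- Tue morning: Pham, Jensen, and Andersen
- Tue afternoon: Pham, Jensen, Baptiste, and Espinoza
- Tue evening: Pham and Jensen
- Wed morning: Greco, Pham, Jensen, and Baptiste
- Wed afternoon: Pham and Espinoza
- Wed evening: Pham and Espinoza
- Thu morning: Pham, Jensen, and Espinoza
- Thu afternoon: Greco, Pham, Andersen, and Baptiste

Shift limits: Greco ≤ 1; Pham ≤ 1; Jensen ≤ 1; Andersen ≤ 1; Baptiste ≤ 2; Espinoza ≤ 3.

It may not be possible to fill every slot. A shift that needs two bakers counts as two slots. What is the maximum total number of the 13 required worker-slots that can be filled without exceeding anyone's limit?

Total capacity across all bakers is 1+1+1+1+2+3 = 9, and 13 slots are needed, so at most 9 can be filled.
An assignment achieving 9: Tue morning→Jensen+Andersen, Tue afternoon→Baptiste, Tue evening→Pham, Wed morning→Greco+Baptiste, Wed afternoon→Espinoza, Wed evening→Espinoza, Thu morning→Espinoza.
Loads: Greco 1/1, Pham 1/1, Jensen 1/1, Andersen 1/1, Baptiste 2/2, Espinoza 3/3.

9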